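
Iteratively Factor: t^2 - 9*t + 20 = (t - 4)*(t - 5)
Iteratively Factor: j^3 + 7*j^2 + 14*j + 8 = (j + 2)*(j^2 + 5*j + 4) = (j + 1)*(j + 2)*(j + 4)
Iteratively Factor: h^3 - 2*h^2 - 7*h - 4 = (h + 1)*(h^2 - 3*h - 4) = (h - 4)*(h + 1)*(h + 1)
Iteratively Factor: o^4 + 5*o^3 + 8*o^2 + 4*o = (o + 1)*(o^3 + 4*o^2 + 4*o) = (o + 1)*(o + 2)*(o^2 + 2*o) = o*(o + 1)*(o + 2)*(o + 2)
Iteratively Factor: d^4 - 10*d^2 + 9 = (d + 1)*(d^3 - d^2 - 9*d + 9) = (d + 1)*(d + 3)*(d^2 - 4*d + 3) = (d - 1)*(d + 1)*(d + 3)*(d - 3)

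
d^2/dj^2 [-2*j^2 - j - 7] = -4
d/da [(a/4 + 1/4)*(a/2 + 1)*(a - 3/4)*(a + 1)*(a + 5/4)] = 5*a^4/8 + 9*a^3/4 + 291*a^2/128 + 3*a/16 - 59/128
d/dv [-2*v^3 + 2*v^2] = 2*v*(2 - 3*v)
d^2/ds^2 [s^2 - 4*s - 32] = 2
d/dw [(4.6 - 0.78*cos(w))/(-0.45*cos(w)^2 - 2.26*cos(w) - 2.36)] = (0.351*cos(w)^2 - 4.14*cos(w) - 12.2368)*sin(w)/(0.2025*cos(w)^4 + 2.034*cos(w)^3 + 7.2316*cos(w)^2 + 10.6672*cos(w) + 5.5696)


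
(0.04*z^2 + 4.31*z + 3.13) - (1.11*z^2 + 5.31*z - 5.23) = -1.07*z^2 - 1.0*z + 8.36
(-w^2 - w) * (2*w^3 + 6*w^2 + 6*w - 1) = -2*w^5 - 8*w^4 - 12*w^3 - 5*w^2 + w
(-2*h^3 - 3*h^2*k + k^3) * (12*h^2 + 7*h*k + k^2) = -24*h^5 - 50*h^4*k - 23*h^3*k^2 + 9*h^2*k^3 + 7*h*k^4 + k^5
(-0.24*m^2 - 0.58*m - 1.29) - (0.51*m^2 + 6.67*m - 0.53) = -0.75*m^2 - 7.25*m - 0.76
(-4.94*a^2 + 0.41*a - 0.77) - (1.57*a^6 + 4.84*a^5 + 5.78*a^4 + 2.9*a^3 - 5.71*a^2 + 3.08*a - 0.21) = -1.57*a^6 - 4.84*a^5 - 5.78*a^4 - 2.9*a^3 + 0.77*a^2 - 2.67*a - 0.56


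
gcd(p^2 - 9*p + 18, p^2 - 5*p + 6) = p - 3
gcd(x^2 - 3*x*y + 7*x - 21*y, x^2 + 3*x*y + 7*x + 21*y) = x + 7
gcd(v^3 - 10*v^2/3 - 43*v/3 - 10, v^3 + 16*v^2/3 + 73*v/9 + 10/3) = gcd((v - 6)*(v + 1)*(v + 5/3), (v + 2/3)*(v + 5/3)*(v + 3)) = v + 5/3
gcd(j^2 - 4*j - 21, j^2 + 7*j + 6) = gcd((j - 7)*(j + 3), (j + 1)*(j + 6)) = 1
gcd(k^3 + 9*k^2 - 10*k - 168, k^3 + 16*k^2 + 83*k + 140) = k + 7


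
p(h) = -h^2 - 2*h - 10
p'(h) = -2*h - 2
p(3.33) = -27.75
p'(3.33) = -8.66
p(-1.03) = -9.00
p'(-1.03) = 0.06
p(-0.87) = -9.02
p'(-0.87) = -0.26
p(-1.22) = -9.05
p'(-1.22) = 0.44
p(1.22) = -13.93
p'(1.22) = -4.44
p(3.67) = -30.81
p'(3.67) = -9.34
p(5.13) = -46.58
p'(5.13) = -12.26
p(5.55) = -51.90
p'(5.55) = -13.10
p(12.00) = -178.00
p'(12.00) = -26.00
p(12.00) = -178.00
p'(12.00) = -26.00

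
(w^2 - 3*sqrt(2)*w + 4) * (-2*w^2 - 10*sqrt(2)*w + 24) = -2*w^4 - 4*sqrt(2)*w^3 + 76*w^2 - 112*sqrt(2)*w + 96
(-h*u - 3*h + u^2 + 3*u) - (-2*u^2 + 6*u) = -h*u - 3*h + 3*u^2 - 3*u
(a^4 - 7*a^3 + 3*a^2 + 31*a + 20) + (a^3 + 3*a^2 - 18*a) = a^4 - 6*a^3 + 6*a^2 + 13*a + 20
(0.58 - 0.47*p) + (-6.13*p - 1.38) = -6.6*p - 0.8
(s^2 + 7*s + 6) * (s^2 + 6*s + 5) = s^4 + 13*s^3 + 53*s^2 + 71*s + 30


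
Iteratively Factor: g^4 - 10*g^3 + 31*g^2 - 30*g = (g)*(g^3 - 10*g^2 + 31*g - 30) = g*(g - 2)*(g^2 - 8*g + 15) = g*(g - 5)*(g - 2)*(g - 3)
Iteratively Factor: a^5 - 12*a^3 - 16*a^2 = (a)*(a^4 - 12*a^2 - 16*a) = a^2*(a^3 - 12*a - 16) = a^2*(a + 2)*(a^2 - 2*a - 8) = a^2*(a - 4)*(a + 2)*(a + 2)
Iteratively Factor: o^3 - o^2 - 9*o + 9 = (o - 3)*(o^2 + 2*o - 3) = (o - 3)*(o + 3)*(o - 1)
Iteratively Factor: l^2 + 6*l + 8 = (l + 4)*(l + 2)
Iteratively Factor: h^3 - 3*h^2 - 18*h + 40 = (h + 4)*(h^2 - 7*h + 10) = (h - 2)*(h + 4)*(h - 5)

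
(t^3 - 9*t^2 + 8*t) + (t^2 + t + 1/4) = t^3 - 8*t^2 + 9*t + 1/4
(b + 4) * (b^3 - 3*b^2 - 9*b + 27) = b^4 + b^3 - 21*b^2 - 9*b + 108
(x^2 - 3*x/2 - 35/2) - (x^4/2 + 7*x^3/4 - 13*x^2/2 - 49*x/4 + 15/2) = -x^4/2 - 7*x^3/4 + 15*x^2/2 + 43*x/4 - 25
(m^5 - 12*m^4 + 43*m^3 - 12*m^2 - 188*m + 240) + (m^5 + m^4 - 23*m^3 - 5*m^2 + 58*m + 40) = 2*m^5 - 11*m^4 + 20*m^3 - 17*m^2 - 130*m + 280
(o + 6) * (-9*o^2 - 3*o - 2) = -9*o^3 - 57*o^2 - 20*o - 12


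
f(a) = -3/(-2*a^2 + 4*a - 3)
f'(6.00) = -0.02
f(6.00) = 0.06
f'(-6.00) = 0.01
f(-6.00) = 0.03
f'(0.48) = 2.63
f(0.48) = 1.95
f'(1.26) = -2.42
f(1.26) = 2.64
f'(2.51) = -0.59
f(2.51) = 0.54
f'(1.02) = -0.24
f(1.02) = 3.00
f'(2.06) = -1.21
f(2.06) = 0.92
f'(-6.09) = 0.01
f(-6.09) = 0.03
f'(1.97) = -1.40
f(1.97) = 1.04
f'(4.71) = -0.05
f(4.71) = 0.11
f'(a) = -3*(4*a - 4)/(-2*a^2 + 4*a - 3)^2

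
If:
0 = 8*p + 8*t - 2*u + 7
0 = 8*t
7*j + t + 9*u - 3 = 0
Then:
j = 3/7 - 9*u/7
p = u/4 - 7/8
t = 0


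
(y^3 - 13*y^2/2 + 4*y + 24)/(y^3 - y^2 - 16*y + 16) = (y^2 - 5*y/2 - 6)/(y^2 + 3*y - 4)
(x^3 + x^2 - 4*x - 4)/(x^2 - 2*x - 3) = (x^2 - 4)/(x - 3)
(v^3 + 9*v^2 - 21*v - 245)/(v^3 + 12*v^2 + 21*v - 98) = (v - 5)/(v - 2)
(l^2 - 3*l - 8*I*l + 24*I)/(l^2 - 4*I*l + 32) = (l - 3)/(l + 4*I)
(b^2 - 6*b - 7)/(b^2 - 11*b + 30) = (b^2 - 6*b - 7)/(b^2 - 11*b + 30)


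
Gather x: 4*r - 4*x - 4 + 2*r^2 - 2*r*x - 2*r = 2*r^2 + 2*r + x*(-2*r - 4) - 4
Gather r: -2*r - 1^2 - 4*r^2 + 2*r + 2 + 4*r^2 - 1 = 0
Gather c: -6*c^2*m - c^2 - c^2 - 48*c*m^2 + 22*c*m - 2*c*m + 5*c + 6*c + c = c^2*(-6*m - 2) + c*(-48*m^2 + 20*m + 12)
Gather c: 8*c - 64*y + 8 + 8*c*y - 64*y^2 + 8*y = c*(8*y + 8) - 64*y^2 - 56*y + 8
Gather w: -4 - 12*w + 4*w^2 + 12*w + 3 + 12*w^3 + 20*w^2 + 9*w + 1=12*w^3 + 24*w^2 + 9*w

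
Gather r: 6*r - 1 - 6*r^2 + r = -6*r^2 + 7*r - 1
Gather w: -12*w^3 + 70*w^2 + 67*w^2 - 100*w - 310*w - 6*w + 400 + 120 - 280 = -12*w^3 + 137*w^2 - 416*w + 240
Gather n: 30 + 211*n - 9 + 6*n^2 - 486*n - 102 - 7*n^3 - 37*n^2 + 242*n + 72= -7*n^3 - 31*n^2 - 33*n - 9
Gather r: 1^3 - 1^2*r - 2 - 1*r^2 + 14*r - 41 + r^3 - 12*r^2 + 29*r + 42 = r^3 - 13*r^2 + 42*r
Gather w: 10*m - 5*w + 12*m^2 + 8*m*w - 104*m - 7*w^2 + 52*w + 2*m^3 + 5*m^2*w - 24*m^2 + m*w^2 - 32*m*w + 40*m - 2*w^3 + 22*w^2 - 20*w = 2*m^3 - 12*m^2 - 54*m - 2*w^3 + w^2*(m + 15) + w*(5*m^2 - 24*m + 27)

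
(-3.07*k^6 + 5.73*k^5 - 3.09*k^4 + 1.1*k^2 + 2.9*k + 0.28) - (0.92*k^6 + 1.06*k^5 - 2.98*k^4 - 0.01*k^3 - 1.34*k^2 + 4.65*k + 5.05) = -3.99*k^6 + 4.67*k^5 - 0.11*k^4 + 0.01*k^3 + 2.44*k^2 - 1.75*k - 4.77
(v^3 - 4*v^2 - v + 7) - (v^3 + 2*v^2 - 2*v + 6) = -6*v^2 + v + 1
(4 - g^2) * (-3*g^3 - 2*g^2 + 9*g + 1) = 3*g^5 + 2*g^4 - 21*g^3 - 9*g^2 + 36*g + 4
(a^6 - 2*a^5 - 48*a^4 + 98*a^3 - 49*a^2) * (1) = a^6 - 2*a^5 - 48*a^4 + 98*a^3 - 49*a^2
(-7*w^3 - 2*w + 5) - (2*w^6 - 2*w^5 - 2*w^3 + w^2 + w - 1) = -2*w^6 + 2*w^5 - 5*w^3 - w^2 - 3*w + 6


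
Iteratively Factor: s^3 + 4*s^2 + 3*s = (s + 1)*(s^2 + 3*s) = (s + 1)*(s + 3)*(s)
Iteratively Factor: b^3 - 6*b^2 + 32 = (b - 4)*(b^2 - 2*b - 8) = (b - 4)^2*(b + 2)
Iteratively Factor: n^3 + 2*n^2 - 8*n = (n - 2)*(n^2 + 4*n) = (n - 2)*(n + 4)*(n)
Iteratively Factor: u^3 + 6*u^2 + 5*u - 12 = (u + 4)*(u^2 + 2*u - 3) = (u + 3)*(u + 4)*(u - 1)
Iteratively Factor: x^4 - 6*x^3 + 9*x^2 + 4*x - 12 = (x + 1)*(x^3 - 7*x^2 + 16*x - 12) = (x - 3)*(x + 1)*(x^2 - 4*x + 4) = (x - 3)*(x - 2)*(x + 1)*(x - 2)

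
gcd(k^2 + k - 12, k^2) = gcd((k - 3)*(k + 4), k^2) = 1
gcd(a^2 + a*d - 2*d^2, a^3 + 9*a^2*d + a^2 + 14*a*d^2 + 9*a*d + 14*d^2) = a + 2*d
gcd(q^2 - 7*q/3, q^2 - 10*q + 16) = 1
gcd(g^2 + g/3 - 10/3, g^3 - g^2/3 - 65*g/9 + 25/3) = g - 5/3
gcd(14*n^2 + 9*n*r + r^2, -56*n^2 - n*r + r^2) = 7*n + r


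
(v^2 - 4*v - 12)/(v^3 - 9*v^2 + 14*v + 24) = (v + 2)/(v^2 - 3*v - 4)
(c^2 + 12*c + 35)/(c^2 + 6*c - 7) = (c + 5)/(c - 1)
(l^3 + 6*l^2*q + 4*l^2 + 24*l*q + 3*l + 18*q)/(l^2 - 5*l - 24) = (l^2 + 6*l*q + l + 6*q)/(l - 8)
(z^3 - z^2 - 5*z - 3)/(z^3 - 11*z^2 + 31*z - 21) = (z^2 + 2*z + 1)/(z^2 - 8*z + 7)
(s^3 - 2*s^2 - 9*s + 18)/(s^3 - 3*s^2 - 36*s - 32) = (-s^3 + 2*s^2 + 9*s - 18)/(-s^3 + 3*s^2 + 36*s + 32)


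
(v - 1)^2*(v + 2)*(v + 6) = v^4 + 6*v^3 - 3*v^2 - 16*v + 12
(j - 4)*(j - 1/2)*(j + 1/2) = j^3 - 4*j^2 - j/4 + 1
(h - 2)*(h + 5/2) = h^2 + h/2 - 5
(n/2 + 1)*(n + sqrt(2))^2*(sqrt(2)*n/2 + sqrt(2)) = sqrt(2)*n^4/4 + n^3 + sqrt(2)*n^3 + 3*sqrt(2)*n^2/2 + 4*n^2 + 2*sqrt(2)*n + 4*n + 2*sqrt(2)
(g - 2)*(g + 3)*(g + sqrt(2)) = g^3 + g^2 + sqrt(2)*g^2 - 6*g + sqrt(2)*g - 6*sqrt(2)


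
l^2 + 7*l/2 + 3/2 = (l + 1/2)*(l + 3)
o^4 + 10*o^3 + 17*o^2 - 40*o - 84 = (o - 2)*(o + 2)*(o + 3)*(o + 7)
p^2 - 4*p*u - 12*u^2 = (p - 6*u)*(p + 2*u)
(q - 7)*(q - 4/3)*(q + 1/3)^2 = q^4 - 23*q^3/3 + 35*q^2/9 + 143*q/27 + 28/27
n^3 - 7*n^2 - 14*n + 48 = (n - 8)*(n - 2)*(n + 3)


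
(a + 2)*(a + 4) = a^2 + 6*a + 8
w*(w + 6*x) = w^2 + 6*w*x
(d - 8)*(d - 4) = d^2 - 12*d + 32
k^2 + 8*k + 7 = (k + 1)*(k + 7)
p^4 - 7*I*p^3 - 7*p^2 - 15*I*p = p*(p - 5*I)*(p - 3*I)*(p + I)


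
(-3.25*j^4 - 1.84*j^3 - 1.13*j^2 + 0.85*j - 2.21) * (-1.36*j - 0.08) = 4.42*j^5 + 2.7624*j^4 + 1.684*j^3 - 1.0656*j^2 + 2.9376*j + 0.1768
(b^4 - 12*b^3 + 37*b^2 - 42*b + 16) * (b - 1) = b^5 - 13*b^4 + 49*b^3 - 79*b^2 + 58*b - 16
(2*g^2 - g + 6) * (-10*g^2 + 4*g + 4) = -20*g^4 + 18*g^3 - 56*g^2 + 20*g + 24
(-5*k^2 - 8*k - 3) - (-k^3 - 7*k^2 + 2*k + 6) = k^3 + 2*k^2 - 10*k - 9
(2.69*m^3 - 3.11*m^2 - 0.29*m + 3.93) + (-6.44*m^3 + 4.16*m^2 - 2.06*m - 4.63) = -3.75*m^3 + 1.05*m^2 - 2.35*m - 0.7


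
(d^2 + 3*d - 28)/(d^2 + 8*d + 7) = (d - 4)/(d + 1)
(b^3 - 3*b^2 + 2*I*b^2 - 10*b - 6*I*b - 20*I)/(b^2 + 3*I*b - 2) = (b^2 - 3*b - 10)/(b + I)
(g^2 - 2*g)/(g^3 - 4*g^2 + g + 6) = g/(g^2 - 2*g - 3)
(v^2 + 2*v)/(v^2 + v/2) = 2*(v + 2)/(2*v + 1)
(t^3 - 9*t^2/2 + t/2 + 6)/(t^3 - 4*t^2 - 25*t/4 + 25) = 2*(2*t^2 - t - 3)/(4*t^2 - 25)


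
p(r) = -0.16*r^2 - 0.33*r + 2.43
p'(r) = -0.32*r - 0.33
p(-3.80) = 1.37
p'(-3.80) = 0.89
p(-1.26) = 2.59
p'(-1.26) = 0.07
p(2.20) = 0.93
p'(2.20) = -1.03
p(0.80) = 2.06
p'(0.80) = -0.59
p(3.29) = -0.39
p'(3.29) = -1.38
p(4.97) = -3.16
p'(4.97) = -1.92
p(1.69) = 1.42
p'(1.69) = -0.87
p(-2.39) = 2.30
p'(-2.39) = 0.43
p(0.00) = 2.43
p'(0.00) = -0.33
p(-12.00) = -16.65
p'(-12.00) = 3.51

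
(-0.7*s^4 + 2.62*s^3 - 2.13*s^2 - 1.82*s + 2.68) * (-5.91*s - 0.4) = 4.137*s^5 - 15.2042*s^4 + 11.5403*s^3 + 11.6082*s^2 - 15.1108*s - 1.072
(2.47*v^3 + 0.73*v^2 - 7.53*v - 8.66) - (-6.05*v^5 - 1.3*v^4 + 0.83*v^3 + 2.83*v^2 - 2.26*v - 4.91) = 6.05*v^5 + 1.3*v^4 + 1.64*v^3 - 2.1*v^2 - 5.27*v - 3.75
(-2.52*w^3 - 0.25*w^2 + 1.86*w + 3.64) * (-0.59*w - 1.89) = 1.4868*w^4 + 4.9103*w^3 - 0.6249*w^2 - 5.663*w - 6.8796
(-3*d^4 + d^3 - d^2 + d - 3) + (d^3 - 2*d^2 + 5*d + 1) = -3*d^4 + 2*d^3 - 3*d^2 + 6*d - 2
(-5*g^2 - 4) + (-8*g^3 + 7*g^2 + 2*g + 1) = -8*g^3 + 2*g^2 + 2*g - 3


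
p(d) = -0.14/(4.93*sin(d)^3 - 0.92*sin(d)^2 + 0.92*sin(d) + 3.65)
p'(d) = -0.14*(-14.79*sin(d)^2*cos(d) + 1.84*sin(d)*cos(d) - 0.92*cos(d))/(4.93*sin(d)^3 - 0.92*sin(d)^2 + 0.92*sin(d) + 3.65)^2 = (2.0706*sin(d)^2 - 0.2576*sin(d) + 0.1288)*cos(d)/(4.93*sin(d)^3 - 0.92*sin(d)^2 + 0.92*sin(d) + 3.65)^2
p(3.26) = -0.04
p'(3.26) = -0.02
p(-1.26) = 0.06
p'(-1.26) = 0.13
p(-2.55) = -0.07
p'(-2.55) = -0.19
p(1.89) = -0.02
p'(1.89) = -0.01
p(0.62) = -0.03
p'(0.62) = 0.02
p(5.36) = 0.82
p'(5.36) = 34.58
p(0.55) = -0.03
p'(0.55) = 0.02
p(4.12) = 0.25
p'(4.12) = -3.13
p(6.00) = -0.04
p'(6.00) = 0.03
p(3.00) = -0.04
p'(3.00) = -0.00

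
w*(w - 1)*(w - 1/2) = w^3 - 3*w^2/2 + w/2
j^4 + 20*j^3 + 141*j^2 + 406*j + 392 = (j + 2)*(j + 4)*(j + 7)^2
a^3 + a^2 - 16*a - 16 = (a - 4)*(a + 1)*(a + 4)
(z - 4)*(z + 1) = z^2 - 3*z - 4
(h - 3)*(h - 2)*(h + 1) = h^3 - 4*h^2 + h + 6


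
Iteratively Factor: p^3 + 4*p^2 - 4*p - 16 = (p + 2)*(p^2 + 2*p - 8) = (p + 2)*(p + 4)*(p - 2)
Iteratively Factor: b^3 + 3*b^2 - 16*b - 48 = (b - 4)*(b^2 + 7*b + 12) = (b - 4)*(b + 3)*(b + 4)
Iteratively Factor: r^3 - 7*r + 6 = (r + 3)*(r^2 - 3*r + 2) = (r - 2)*(r + 3)*(r - 1)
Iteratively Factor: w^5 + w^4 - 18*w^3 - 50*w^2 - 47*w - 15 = (w + 1)*(w^4 - 18*w^2 - 32*w - 15) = (w - 5)*(w + 1)*(w^3 + 5*w^2 + 7*w + 3) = (w - 5)*(w + 1)^2*(w^2 + 4*w + 3) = (w - 5)*(w + 1)^3*(w + 3)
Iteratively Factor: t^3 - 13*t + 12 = (t + 4)*(t^2 - 4*t + 3) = (t - 1)*(t + 4)*(t - 3)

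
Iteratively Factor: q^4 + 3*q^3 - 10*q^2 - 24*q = (q)*(q^3 + 3*q^2 - 10*q - 24) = q*(q + 2)*(q^2 + q - 12) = q*(q + 2)*(q + 4)*(q - 3)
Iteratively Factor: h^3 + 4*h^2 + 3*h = (h + 3)*(h^2 + h) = h*(h + 3)*(h + 1)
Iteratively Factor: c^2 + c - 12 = (c + 4)*(c - 3)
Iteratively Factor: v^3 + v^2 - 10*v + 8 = (v - 1)*(v^2 + 2*v - 8) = (v - 1)*(v + 4)*(v - 2)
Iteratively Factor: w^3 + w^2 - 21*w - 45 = (w - 5)*(w^2 + 6*w + 9) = (w - 5)*(w + 3)*(w + 3)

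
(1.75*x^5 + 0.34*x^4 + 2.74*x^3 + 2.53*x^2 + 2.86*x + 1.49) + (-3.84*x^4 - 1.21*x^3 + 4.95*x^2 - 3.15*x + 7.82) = 1.75*x^5 - 3.5*x^4 + 1.53*x^3 + 7.48*x^2 - 0.29*x + 9.31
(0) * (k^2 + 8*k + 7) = 0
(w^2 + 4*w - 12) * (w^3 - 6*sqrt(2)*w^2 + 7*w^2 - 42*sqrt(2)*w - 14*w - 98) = w^5 - 6*sqrt(2)*w^4 + 11*w^4 - 66*sqrt(2)*w^3 + 2*w^3 - 238*w^2 - 96*sqrt(2)*w^2 - 224*w + 504*sqrt(2)*w + 1176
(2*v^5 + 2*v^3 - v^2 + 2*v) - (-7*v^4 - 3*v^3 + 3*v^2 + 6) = 2*v^5 + 7*v^4 + 5*v^3 - 4*v^2 + 2*v - 6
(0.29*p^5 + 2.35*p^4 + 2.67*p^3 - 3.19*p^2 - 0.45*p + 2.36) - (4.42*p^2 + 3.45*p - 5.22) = 0.29*p^5 + 2.35*p^4 + 2.67*p^3 - 7.61*p^2 - 3.9*p + 7.58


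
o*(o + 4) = o^2 + 4*o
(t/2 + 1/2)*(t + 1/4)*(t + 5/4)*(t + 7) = t^4/2 + 19*t^3/4 + 309*t^2/32 + 13*t/2 + 35/32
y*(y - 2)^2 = y^3 - 4*y^2 + 4*y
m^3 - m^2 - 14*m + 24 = (m - 3)*(m - 2)*(m + 4)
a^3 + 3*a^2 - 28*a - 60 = (a - 5)*(a + 2)*(a + 6)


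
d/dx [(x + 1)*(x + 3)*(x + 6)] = 3*x^2 + 20*x + 27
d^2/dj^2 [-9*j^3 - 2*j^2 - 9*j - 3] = -54*j - 4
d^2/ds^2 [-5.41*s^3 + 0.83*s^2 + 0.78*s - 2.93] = 1.66 - 32.46*s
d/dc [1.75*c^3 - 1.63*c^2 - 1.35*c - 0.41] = 5.25*c^2 - 3.26*c - 1.35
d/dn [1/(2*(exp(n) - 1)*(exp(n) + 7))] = (-exp(n) - 3)*exp(n)/(exp(4*n) + 12*exp(3*n) + 22*exp(2*n) - 84*exp(n) + 49)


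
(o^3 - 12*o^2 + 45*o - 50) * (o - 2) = o^4 - 14*o^3 + 69*o^2 - 140*o + 100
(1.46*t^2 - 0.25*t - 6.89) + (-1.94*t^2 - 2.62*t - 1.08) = -0.48*t^2 - 2.87*t - 7.97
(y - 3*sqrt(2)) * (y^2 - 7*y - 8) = y^3 - 7*y^2 - 3*sqrt(2)*y^2 - 8*y + 21*sqrt(2)*y + 24*sqrt(2)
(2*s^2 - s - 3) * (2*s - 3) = 4*s^3 - 8*s^2 - 3*s + 9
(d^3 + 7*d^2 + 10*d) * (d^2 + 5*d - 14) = d^5 + 12*d^4 + 31*d^3 - 48*d^2 - 140*d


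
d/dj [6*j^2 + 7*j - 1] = 12*j + 7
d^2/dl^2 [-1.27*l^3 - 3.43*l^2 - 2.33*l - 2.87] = -7.62*l - 6.86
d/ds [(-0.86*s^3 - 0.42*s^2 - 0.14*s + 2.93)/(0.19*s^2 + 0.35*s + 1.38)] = (-0.1634*s^4 - 0.602*s^3 - 3.6808*s^2 - 2.2726*s - 1.2187)/(0.0361*s^4 + 0.133*s^3 + 0.6469*s^2 + 0.966*s + 1.9044)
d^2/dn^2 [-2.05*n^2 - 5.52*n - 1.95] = -4.10000000000000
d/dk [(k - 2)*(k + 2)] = 2*k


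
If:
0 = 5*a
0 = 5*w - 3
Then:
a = 0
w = 3/5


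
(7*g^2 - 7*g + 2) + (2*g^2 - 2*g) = 9*g^2 - 9*g + 2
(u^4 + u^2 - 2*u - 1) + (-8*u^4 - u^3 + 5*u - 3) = -7*u^4 - u^3 + u^2 + 3*u - 4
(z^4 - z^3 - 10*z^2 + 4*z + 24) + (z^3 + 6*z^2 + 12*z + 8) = z^4 - 4*z^2 + 16*z + 32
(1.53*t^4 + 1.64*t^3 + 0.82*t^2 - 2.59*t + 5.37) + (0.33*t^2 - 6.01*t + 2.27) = 1.53*t^4 + 1.64*t^3 + 1.15*t^2 - 8.6*t + 7.64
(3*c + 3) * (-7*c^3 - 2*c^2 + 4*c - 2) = -21*c^4 - 27*c^3 + 6*c^2 + 6*c - 6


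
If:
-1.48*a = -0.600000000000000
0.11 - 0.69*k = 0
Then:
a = 0.41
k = 0.16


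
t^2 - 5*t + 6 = (t - 3)*(t - 2)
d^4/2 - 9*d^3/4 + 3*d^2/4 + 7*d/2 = d*(d/2 + 1/2)*(d - 7/2)*(d - 2)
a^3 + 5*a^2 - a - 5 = (a - 1)*(a + 1)*(a + 5)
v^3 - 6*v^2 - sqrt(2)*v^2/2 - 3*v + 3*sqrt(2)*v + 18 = (v - 6)*(v - 3*sqrt(2)/2)*(v + sqrt(2))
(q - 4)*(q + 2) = q^2 - 2*q - 8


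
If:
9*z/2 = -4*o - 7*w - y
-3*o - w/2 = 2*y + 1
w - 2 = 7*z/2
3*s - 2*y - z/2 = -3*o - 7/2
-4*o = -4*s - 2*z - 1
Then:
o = -151/280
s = -163/280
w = 11/20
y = 6/35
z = -29/70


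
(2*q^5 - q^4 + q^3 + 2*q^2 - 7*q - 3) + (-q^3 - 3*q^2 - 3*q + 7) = 2*q^5 - q^4 - q^2 - 10*q + 4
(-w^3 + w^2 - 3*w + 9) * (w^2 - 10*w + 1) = -w^5 + 11*w^4 - 14*w^3 + 40*w^2 - 93*w + 9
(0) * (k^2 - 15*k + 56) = 0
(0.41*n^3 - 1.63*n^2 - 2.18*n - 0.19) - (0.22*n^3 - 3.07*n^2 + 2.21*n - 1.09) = 0.19*n^3 + 1.44*n^2 - 4.39*n + 0.9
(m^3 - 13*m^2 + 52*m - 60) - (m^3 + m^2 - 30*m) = -14*m^2 + 82*m - 60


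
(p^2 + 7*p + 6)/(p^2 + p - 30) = (p + 1)/(p - 5)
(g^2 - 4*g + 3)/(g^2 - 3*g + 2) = (g - 3)/(g - 2)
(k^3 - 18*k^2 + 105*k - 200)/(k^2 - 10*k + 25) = k - 8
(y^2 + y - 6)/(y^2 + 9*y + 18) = (y - 2)/(y + 6)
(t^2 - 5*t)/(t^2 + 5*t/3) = 3*(t - 5)/(3*t + 5)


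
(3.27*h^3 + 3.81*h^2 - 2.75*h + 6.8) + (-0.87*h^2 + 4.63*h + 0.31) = 3.27*h^3 + 2.94*h^2 + 1.88*h + 7.11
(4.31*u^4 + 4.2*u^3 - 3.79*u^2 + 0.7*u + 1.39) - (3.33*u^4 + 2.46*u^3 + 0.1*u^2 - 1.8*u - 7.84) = 0.98*u^4 + 1.74*u^3 - 3.89*u^2 + 2.5*u + 9.23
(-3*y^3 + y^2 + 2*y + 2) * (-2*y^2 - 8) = 6*y^5 - 2*y^4 + 20*y^3 - 12*y^2 - 16*y - 16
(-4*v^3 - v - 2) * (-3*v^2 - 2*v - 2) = 12*v^5 + 8*v^4 + 11*v^3 + 8*v^2 + 6*v + 4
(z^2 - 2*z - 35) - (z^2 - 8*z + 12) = 6*z - 47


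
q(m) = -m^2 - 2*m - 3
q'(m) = -2*m - 2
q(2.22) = -12.37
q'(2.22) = -6.44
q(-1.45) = -2.20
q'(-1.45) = 0.90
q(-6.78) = -35.41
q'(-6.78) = 11.56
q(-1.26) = -2.07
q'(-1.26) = 0.52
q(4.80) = -35.64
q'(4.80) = -11.60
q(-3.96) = -10.76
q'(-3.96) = 5.92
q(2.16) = -11.99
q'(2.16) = -6.32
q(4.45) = -31.70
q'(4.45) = -10.90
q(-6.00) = -27.00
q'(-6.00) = 10.00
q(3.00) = -18.00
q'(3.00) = -8.00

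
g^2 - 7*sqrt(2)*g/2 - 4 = (g - 4*sqrt(2))*(g + sqrt(2)/2)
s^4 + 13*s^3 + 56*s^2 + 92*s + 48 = (s + 1)*(s + 2)*(s + 4)*(s + 6)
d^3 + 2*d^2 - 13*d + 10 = (d - 2)*(d - 1)*(d + 5)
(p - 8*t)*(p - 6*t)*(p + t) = p^3 - 13*p^2*t + 34*p*t^2 + 48*t^3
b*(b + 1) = b^2 + b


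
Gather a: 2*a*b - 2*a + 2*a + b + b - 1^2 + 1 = 2*a*b + 2*b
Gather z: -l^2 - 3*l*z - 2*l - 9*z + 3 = -l^2 - 2*l + z*(-3*l - 9) + 3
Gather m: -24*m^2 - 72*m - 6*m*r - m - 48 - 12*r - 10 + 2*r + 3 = -24*m^2 + m*(-6*r - 73) - 10*r - 55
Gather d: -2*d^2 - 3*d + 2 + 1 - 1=-2*d^2 - 3*d + 2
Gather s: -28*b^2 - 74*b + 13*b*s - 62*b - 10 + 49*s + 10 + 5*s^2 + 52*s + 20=-28*b^2 - 136*b + 5*s^2 + s*(13*b + 101) + 20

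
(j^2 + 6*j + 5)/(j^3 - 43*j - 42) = (j + 5)/(j^2 - j - 42)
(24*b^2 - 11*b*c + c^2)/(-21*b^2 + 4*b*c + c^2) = (-8*b + c)/(7*b + c)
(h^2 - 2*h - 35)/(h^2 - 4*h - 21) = (h + 5)/(h + 3)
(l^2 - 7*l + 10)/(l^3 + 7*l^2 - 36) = (l - 5)/(l^2 + 9*l + 18)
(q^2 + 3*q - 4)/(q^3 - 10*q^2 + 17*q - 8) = (q + 4)/(q^2 - 9*q + 8)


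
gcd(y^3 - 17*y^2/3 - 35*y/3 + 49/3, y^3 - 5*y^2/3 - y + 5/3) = y - 1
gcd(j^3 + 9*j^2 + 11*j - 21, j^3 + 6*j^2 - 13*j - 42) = j + 7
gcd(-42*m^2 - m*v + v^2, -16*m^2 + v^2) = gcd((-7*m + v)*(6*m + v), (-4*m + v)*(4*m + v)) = 1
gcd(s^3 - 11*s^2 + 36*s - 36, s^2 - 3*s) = s - 3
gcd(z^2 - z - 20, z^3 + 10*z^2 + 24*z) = z + 4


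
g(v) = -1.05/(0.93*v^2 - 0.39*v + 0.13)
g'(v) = -1.05*(0.39 - 1.86*v)/(0.93*v^2 - 0.39*v + 0.13)^2 = (1.953*v - 0.4095)/(0.93*v^2 - 0.39*v + 0.13)^2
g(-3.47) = -0.08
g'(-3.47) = -0.04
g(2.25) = -0.27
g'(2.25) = 0.25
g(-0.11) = -5.70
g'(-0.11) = -18.41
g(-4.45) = -0.05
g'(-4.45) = -0.02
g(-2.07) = -0.21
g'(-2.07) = -0.18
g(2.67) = -0.18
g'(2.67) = 0.15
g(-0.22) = -4.03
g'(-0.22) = -12.34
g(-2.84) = -0.12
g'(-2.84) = -0.08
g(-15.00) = -0.00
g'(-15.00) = -0.00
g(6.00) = -0.03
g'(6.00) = 0.01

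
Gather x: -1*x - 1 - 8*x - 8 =-9*x - 9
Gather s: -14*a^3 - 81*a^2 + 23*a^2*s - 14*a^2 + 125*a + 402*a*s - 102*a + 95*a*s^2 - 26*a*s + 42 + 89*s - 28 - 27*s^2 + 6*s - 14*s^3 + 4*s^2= -14*a^3 - 95*a^2 + 23*a - 14*s^3 + s^2*(95*a - 23) + s*(23*a^2 + 376*a + 95) + 14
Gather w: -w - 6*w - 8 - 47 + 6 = -7*w - 49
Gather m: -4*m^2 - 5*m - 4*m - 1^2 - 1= -4*m^2 - 9*m - 2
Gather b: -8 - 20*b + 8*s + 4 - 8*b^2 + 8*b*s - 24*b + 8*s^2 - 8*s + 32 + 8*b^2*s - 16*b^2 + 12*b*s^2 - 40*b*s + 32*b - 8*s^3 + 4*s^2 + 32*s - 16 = b^2*(8*s - 24) + b*(12*s^2 - 32*s - 12) - 8*s^3 + 12*s^2 + 32*s + 12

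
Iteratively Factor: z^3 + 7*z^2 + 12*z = (z + 3)*(z^2 + 4*z) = (z + 3)*(z + 4)*(z)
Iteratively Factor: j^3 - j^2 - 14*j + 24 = (j + 4)*(j^2 - 5*j + 6) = (j - 3)*(j + 4)*(j - 2)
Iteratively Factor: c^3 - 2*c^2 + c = (c - 1)*(c^2 - c) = (c - 1)^2*(c)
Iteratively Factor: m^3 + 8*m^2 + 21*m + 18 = (m + 2)*(m^2 + 6*m + 9) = (m + 2)*(m + 3)*(m + 3)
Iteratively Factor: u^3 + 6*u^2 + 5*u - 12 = (u + 3)*(u^2 + 3*u - 4) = (u - 1)*(u + 3)*(u + 4)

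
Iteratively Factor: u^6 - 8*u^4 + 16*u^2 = (u)*(u^5 - 8*u^3 + 16*u) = u*(u + 2)*(u^4 - 2*u^3 - 4*u^2 + 8*u) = u^2*(u + 2)*(u^3 - 2*u^2 - 4*u + 8) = u^2*(u + 2)^2*(u^2 - 4*u + 4) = u^2*(u - 2)*(u + 2)^2*(u - 2)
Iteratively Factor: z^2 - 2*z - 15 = (z + 3)*(z - 5)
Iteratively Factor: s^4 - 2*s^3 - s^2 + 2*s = (s + 1)*(s^3 - 3*s^2 + 2*s) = s*(s + 1)*(s^2 - 3*s + 2) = s*(s - 1)*(s + 1)*(s - 2)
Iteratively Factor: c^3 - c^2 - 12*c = (c - 4)*(c^2 + 3*c) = c*(c - 4)*(c + 3)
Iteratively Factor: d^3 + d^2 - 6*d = (d - 2)*(d^2 + 3*d) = d*(d - 2)*(d + 3)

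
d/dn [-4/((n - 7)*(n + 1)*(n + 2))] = 4*(3*n^2 - 8*n - 19)/(n^6 - 8*n^5 - 22*n^4 + 124*n^3 + 473*n^2 + 532*n + 196)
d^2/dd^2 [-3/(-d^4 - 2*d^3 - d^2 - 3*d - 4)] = 6*(-(6*d^2 + 6*d + 1)*(d^4 + 2*d^3 + d^2 + 3*d + 4) + (4*d^3 + 6*d^2 + 2*d + 3)^2)/(d^4 + 2*d^3 + d^2 + 3*d + 4)^3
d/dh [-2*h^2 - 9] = -4*h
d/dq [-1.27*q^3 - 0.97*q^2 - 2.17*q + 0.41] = -3.81*q^2 - 1.94*q - 2.17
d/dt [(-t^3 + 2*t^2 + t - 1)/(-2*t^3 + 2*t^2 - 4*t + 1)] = (2*t^4 + 12*t^3 - 19*t^2 + 8*t - 3)/(4*t^6 - 8*t^5 + 20*t^4 - 20*t^3 + 20*t^2 - 8*t + 1)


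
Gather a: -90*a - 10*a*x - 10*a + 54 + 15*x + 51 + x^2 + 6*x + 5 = a*(-10*x - 100) + x^2 + 21*x + 110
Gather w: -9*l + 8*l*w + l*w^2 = l*w^2 + 8*l*w - 9*l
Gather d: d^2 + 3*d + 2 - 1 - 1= d^2 + 3*d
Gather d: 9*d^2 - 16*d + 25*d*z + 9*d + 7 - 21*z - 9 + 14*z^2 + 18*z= 9*d^2 + d*(25*z - 7) + 14*z^2 - 3*z - 2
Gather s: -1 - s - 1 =-s - 2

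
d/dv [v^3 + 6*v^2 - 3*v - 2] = 3*v^2 + 12*v - 3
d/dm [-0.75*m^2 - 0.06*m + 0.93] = -1.5*m - 0.06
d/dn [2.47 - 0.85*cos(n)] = 0.85*sin(n)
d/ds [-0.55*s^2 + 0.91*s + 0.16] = 0.91 - 1.1*s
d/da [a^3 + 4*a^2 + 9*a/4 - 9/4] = 3*a^2 + 8*a + 9/4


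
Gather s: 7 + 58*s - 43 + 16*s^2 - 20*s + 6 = 16*s^2 + 38*s - 30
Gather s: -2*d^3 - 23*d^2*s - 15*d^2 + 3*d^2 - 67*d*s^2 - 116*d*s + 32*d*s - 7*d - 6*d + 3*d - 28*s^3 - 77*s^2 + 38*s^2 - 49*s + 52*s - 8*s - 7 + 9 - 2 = -2*d^3 - 12*d^2 - 10*d - 28*s^3 + s^2*(-67*d - 39) + s*(-23*d^2 - 84*d - 5)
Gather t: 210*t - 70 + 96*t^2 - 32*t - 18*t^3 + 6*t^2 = -18*t^3 + 102*t^2 + 178*t - 70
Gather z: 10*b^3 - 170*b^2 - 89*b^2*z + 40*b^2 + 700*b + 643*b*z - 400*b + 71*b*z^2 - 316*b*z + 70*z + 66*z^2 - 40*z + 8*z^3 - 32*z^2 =10*b^3 - 130*b^2 + 300*b + 8*z^3 + z^2*(71*b + 34) + z*(-89*b^2 + 327*b + 30)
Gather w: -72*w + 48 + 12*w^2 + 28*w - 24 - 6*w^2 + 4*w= 6*w^2 - 40*w + 24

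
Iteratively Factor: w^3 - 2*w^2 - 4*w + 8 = (w - 2)*(w^2 - 4) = (w - 2)^2*(w + 2)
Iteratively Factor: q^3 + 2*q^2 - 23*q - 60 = (q + 3)*(q^2 - q - 20) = (q + 3)*(q + 4)*(q - 5)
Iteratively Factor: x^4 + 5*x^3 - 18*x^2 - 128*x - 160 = (x - 5)*(x^3 + 10*x^2 + 32*x + 32) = (x - 5)*(x + 4)*(x^2 + 6*x + 8) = (x - 5)*(x + 2)*(x + 4)*(x + 4)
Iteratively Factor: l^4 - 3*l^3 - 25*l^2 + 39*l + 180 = (l + 3)*(l^3 - 6*l^2 - 7*l + 60) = (l + 3)^2*(l^2 - 9*l + 20) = (l - 5)*(l + 3)^2*(l - 4)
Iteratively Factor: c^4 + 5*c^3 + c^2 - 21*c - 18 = (c + 3)*(c^3 + 2*c^2 - 5*c - 6) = (c - 2)*(c + 3)*(c^2 + 4*c + 3) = (c - 2)*(c + 3)^2*(c + 1)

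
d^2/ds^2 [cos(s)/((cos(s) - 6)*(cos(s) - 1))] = (-(1 - cos(2*s))^2/4 - 18*cos(s) + 14*cos(2*s) - 2*cos(3*s) - 69)/((cos(s) - 6)^3*(cos(s) - 1)^2)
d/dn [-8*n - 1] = -8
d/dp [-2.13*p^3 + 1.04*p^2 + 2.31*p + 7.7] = -6.39*p^2 + 2.08*p + 2.31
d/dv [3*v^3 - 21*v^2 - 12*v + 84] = 9*v^2 - 42*v - 12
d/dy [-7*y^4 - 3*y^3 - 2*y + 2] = -28*y^3 - 9*y^2 - 2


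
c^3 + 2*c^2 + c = c*(c + 1)^2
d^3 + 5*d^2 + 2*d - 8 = (d - 1)*(d + 2)*(d + 4)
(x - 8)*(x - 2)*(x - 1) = x^3 - 11*x^2 + 26*x - 16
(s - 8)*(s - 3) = s^2 - 11*s + 24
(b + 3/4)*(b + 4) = b^2 + 19*b/4 + 3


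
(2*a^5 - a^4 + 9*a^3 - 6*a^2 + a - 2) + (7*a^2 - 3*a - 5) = 2*a^5 - a^4 + 9*a^3 + a^2 - 2*a - 7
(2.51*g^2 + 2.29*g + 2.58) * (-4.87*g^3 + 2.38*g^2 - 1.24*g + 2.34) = -12.2237*g^5 - 5.1785*g^4 - 10.2268*g^3 + 9.1742*g^2 + 2.1594*g + 6.0372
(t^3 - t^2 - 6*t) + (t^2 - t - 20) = t^3 - 7*t - 20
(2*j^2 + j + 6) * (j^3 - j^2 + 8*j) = 2*j^5 - j^4 + 21*j^3 + 2*j^2 + 48*j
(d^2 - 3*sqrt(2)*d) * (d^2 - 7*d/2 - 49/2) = d^4 - 3*sqrt(2)*d^3 - 7*d^3/2 - 49*d^2/2 + 21*sqrt(2)*d^2/2 + 147*sqrt(2)*d/2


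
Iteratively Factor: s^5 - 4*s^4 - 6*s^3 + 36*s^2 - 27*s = (s - 3)*(s^4 - s^3 - 9*s^2 + 9*s) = s*(s - 3)*(s^3 - s^2 - 9*s + 9) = s*(s - 3)*(s + 3)*(s^2 - 4*s + 3) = s*(s - 3)^2*(s + 3)*(s - 1)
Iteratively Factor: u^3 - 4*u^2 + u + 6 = (u - 2)*(u^2 - 2*u - 3) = (u - 2)*(u + 1)*(u - 3)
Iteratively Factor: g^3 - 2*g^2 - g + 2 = (g + 1)*(g^2 - 3*g + 2) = (g - 2)*(g + 1)*(g - 1)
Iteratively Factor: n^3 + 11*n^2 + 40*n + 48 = (n + 4)*(n^2 + 7*n + 12) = (n + 3)*(n + 4)*(n + 4)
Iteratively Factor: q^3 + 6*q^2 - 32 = (q - 2)*(q^2 + 8*q + 16) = (q - 2)*(q + 4)*(q + 4)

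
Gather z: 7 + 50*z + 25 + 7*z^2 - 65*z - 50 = 7*z^2 - 15*z - 18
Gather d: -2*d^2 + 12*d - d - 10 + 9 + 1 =-2*d^2 + 11*d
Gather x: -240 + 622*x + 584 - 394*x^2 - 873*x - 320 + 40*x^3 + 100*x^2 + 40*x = 40*x^3 - 294*x^2 - 211*x + 24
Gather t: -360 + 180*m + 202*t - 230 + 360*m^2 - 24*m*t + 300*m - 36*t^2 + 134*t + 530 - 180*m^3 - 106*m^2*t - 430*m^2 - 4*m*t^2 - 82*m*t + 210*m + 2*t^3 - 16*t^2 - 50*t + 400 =-180*m^3 - 70*m^2 + 690*m + 2*t^3 + t^2*(-4*m - 52) + t*(-106*m^2 - 106*m + 286) + 340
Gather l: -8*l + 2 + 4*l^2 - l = 4*l^2 - 9*l + 2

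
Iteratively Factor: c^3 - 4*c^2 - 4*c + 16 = (c - 4)*(c^2 - 4) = (c - 4)*(c + 2)*(c - 2)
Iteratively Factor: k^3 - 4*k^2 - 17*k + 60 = (k + 4)*(k^2 - 8*k + 15) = (k - 3)*(k + 4)*(k - 5)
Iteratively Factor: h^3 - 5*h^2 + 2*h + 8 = (h - 4)*(h^2 - h - 2) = (h - 4)*(h - 2)*(h + 1)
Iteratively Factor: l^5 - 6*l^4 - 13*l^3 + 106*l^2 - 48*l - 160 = (l - 4)*(l^4 - 2*l^3 - 21*l^2 + 22*l + 40) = (l - 5)*(l - 4)*(l^3 + 3*l^2 - 6*l - 8) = (l - 5)*(l - 4)*(l + 4)*(l^2 - l - 2) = (l - 5)*(l - 4)*(l + 1)*(l + 4)*(l - 2)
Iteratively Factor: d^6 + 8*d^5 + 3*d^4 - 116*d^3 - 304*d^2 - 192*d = (d + 1)*(d^5 + 7*d^4 - 4*d^3 - 112*d^2 - 192*d) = (d + 1)*(d + 4)*(d^4 + 3*d^3 - 16*d^2 - 48*d) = (d - 4)*(d + 1)*(d + 4)*(d^3 + 7*d^2 + 12*d) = (d - 4)*(d + 1)*(d + 3)*(d + 4)*(d^2 + 4*d) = (d - 4)*(d + 1)*(d + 3)*(d + 4)^2*(d)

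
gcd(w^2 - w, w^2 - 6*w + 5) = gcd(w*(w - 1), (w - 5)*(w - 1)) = w - 1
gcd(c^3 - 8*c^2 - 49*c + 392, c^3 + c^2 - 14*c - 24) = 1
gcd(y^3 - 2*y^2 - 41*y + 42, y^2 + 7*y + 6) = y + 6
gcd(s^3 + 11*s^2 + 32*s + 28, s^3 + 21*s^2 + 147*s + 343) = s + 7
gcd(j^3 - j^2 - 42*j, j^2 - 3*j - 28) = j - 7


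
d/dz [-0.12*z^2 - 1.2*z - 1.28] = -0.24*z - 1.2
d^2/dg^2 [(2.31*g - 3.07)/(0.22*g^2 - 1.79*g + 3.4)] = ((9.6206 - 3.0492*g)*(0.22*g^2 - 1.79*g + 3.4) + (0.44*g - 1.79)*(0.88*g - 3.58)*(2.31*g - 3.07))/(0.22*g^2 - 1.79*g + 3.4)^3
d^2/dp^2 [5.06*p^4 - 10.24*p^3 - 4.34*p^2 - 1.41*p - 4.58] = 60.72*p^2 - 61.44*p - 8.68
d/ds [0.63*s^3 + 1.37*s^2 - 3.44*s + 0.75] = 1.89*s^2 + 2.74*s - 3.44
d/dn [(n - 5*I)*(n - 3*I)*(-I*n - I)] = -3*I*n^2 - 2*n*(8 + I) - 8 + 15*I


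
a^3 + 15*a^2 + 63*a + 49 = (a + 1)*(a + 7)^2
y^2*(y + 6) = y^3 + 6*y^2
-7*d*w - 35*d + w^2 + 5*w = (-7*d + w)*(w + 5)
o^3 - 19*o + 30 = (o - 3)*(o - 2)*(o + 5)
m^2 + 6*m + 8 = (m + 2)*(m + 4)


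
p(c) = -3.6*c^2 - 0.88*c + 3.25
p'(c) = -7.2*c - 0.88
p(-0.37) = 3.08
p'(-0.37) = 1.78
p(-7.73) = -205.06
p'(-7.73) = 54.78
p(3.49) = -43.67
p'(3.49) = -26.01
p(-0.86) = 1.34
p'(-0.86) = 5.31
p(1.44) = -5.48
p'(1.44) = -11.25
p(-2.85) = -23.48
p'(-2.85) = 19.64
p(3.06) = -33.15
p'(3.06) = -22.91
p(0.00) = 3.25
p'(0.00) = -0.88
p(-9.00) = -280.43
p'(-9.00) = 63.92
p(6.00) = -131.63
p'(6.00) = -44.08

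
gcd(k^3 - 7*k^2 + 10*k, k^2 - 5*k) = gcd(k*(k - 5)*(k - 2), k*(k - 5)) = k^2 - 5*k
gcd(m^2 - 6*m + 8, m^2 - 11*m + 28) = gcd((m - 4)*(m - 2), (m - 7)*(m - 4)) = m - 4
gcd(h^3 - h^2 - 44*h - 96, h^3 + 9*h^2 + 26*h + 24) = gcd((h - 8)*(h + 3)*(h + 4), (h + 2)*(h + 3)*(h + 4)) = h^2 + 7*h + 12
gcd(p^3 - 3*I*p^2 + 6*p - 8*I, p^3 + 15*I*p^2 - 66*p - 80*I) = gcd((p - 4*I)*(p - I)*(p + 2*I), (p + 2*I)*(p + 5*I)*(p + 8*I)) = p + 2*I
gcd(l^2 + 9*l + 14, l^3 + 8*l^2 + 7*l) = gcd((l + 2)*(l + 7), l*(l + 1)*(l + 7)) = l + 7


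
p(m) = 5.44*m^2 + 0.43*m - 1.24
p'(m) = 10.88*m + 0.43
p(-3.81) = 76.09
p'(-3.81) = -41.02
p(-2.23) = 24.85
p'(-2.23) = -23.83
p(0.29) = -0.66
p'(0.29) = 3.59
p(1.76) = 16.37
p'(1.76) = 19.58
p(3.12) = 53.06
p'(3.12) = 34.38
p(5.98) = 195.87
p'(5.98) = 65.49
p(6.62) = 240.01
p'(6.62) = 72.46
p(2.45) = 32.47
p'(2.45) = 27.09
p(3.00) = 49.01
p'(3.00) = 33.07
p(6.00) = 197.18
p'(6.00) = 65.71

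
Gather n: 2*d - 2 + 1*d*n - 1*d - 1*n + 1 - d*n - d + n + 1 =0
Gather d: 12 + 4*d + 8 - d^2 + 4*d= -d^2 + 8*d + 20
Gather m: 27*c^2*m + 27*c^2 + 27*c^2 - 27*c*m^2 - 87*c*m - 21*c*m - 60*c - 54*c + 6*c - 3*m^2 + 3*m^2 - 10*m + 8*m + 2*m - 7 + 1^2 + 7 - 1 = 54*c^2 - 27*c*m^2 - 108*c + m*(27*c^2 - 108*c)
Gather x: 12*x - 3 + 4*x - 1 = 16*x - 4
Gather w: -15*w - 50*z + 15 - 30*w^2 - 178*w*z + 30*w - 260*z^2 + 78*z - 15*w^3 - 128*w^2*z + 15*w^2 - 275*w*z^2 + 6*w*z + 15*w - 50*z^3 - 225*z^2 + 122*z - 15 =-15*w^3 + w^2*(-128*z - 15) + w*(-275*z^2 - 172*z + 30) - 50*z^3 - 485*z^2 + 150*z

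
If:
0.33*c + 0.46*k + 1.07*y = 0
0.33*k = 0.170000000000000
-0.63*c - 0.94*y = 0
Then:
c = 0.61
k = 0.52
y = -0.41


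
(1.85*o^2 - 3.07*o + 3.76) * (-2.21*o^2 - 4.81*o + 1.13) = -4.0885*o^4 - 2.1138*o^3 + 8.5476*o^2 - 21.5547*o + 4.2488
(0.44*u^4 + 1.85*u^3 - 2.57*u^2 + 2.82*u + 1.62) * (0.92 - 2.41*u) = -1.0604*u^5 - 4.0537*u^4 + 7.8957*u^3 - 9.1606*u^2 - 1.3098*u + 1.4904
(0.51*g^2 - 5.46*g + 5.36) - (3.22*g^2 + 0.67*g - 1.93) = -2.71*g^2 - 6.13*g + 7.29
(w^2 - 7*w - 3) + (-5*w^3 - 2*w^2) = -5*w^3 - w^2 - 7*w - 3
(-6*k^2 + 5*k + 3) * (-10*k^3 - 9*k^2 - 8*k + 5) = 60*k^5 + 4*k^4 - 27*k^3 - 97*k^2 + k + 15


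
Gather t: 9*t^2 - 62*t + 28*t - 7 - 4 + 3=9*t^2 - 34*t - 8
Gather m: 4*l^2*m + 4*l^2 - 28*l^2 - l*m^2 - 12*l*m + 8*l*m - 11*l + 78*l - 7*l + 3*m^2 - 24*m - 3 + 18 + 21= -24*l^2 + 60*l + m^2*(3 - l) + m*(4*l^2 - 4*l - 24) + 36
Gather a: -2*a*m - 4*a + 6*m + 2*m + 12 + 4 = a*(-2*m - 4) + 8*m + 16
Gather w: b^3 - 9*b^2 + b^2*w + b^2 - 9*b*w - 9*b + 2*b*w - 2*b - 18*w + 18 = b^3 - 8*b^2 - 11*b + w*(b^2 - 7*b - 18) + 18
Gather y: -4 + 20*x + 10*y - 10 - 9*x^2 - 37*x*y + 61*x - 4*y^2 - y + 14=-9*x^2 + 81*x - 4*y^2 + y*(9 - 37*x)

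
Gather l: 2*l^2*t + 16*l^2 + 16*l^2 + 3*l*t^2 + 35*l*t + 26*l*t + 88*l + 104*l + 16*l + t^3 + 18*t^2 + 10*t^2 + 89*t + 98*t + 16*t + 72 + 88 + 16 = l^2*(2*t + 32) + l*(3*t^2 + 61*t + 208) + t^3 + 28*t^2 + 203*t + 176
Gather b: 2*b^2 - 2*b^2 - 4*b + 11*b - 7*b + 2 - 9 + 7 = 0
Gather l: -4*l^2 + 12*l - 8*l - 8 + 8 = -4*l^2 + 4*l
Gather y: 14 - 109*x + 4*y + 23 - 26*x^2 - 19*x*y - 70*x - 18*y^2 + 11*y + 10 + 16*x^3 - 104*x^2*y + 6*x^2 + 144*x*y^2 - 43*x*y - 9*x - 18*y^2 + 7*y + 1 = 16*x^3 - 20*x^2 - 188*x + y^2*(144*x - 36) + y*(-104*x^2 - 62*x + 22) + 48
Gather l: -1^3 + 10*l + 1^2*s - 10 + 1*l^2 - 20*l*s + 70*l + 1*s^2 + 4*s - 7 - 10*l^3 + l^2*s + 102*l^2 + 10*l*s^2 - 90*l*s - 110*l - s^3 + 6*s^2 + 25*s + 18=-10*l^3 + l^2*(s + 103) + l*(10*s^2 - 110*s - 30) - s^3 + 7*s^2 + 30*s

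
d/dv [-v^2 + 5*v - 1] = 5 - 2*v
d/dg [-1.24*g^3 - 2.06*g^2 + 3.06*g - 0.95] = -3.72*g^2 - 4.12*g + 3.06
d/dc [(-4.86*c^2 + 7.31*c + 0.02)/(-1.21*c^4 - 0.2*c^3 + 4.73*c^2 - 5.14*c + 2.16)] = (-11.7612*c^5 + 25.5633*c^4 + 3.02079999999999*c^3 - 9.5839*c^2 - 21.1844*c + 15.8924)/(1.4641*c^8 + 0.484*c^7 - 11.4066*c^6 + 10.5468*c^5 + 19.2017*c^4 - 49.4884*c^3 + 46.8532*c^2 - 22.2048*c + 4.6656)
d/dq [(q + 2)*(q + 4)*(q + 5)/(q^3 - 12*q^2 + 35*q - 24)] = (-23*q^4 - 6*q^3 + 649*q^2 + 432*q - 2312)/(q^6 - 24*q^5 + 214*q^4 - 888*q^3 + 1801*q^2 - 1680*q + 576)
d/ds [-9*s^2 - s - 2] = -18*s - 1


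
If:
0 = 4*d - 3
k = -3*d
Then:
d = 3/4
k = -9/4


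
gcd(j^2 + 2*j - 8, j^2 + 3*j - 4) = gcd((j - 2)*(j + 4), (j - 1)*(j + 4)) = j + 4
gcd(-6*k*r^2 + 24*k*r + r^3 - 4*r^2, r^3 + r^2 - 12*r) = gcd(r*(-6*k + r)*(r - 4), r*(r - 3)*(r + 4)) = r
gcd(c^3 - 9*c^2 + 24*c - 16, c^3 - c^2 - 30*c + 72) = c - 4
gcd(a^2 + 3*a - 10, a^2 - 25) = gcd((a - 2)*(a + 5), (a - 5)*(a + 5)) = a + 5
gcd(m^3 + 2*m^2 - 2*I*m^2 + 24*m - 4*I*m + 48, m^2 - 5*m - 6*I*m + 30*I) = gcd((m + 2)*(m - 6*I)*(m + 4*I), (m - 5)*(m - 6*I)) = m - 6*I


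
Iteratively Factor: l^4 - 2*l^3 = (l)*(l^3 - 2*l^2) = l^2*(l^2 - 2*l) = l^2*(l - 2)*(l)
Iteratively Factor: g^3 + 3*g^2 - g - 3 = (g + 3)*(g^2 - 1) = (g - 1)*(g + 3)*(g + 1)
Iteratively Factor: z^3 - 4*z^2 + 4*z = (z)*(z^2 - 4*z + 4) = z*(z - 2)*(z - 2)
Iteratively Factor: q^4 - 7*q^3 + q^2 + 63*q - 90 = (q - 5)*(q^3 - 2*q^2 - 9*q + 18) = (q - 5)*(q - 3)*(q^2 + q - 6) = (q - 5)*(q - 3)*(q + 3)*(q - 2)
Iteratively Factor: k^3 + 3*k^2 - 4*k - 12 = (k + 3)*(k^2 - 4) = (k - 2)*(k + 3)*(k + 2)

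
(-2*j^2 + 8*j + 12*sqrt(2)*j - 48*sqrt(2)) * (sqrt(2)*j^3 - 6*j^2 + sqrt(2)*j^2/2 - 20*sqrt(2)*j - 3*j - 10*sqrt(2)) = -2*sqrt(2)*j^5 + 7*sqrt(2)*j^4 + 36*j^4 - 126*j^3 - 28*sqrt(2)*j^3 - 552*j^2 + 112*sqrt(2)*j^2 + 64*sqrt(2)*j + 1680*j + 960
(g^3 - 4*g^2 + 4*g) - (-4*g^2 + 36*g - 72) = g^3 - 32*g + 72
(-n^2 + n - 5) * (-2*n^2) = 2*n^4 - 2*n^3 + 10*n^2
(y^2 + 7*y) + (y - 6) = y^2 + 8*y - 6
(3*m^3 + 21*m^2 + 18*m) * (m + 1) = 3*m^4 + 24*m^3 + 39*m^2 + 18*m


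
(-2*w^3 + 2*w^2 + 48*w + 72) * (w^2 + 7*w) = -2*w^5 - 12*w^4 + 62*w^3 + 408*w^2 + 504*w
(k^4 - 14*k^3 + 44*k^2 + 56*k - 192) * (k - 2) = k^5 - 16*k^4 + 72*k^3 - 32*k^2 - 304*k + 384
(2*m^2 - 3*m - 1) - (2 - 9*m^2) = 11*m^2 - 3*m - 3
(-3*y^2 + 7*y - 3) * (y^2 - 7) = -3*y^4 + 7*y^3 + 18*y^2 - 49*y + 21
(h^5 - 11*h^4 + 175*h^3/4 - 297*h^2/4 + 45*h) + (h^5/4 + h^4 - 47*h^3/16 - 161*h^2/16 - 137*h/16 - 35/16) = 5*h^5/4 - 10*h^4 + 653*h^3/16 - 1349*h^2/16 + 583*h/16 - 35/16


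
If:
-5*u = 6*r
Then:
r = -5*u/6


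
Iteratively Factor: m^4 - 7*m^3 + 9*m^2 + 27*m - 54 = (m + 2)*(m^3 - 9*m^2 + 27*m - 27) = (m - 3)*(m + 2)*(m^2 - 6*m + 9) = (m - 3)^2*(m + 2)*(m - 3)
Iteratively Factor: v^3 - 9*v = (v + 3)*(v^2 - 3*v) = (v - 3)*(v + 3)*(v)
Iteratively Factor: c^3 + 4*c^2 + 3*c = (c + 1)*(c^2 + 3*c) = (c + 1)*(c + 3)*(c)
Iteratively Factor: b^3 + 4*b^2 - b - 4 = (b + 4)*(b^2 - 1) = (b - 1)*(b + 4)*(b + 1)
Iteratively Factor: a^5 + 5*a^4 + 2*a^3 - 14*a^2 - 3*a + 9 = (a - 1)*(a^4 + 6*a^3 + 8*a^2 - 6*a - 9) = (a - 1)*(a + 1)*(a^3 + 5*a^2 + 3*a - 9) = (a - 1)^2*(a + 1)*(a^2 + 6*a + 9) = (a - 1)^2*(a + 1)*(a + 3)*(a + 3)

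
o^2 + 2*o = o*(o + 2)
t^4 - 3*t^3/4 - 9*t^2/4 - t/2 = t*(t - 2)*(t + 1/4)*(t + 1)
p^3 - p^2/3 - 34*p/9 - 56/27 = (p - 7/3)*(p + 2/3)*(p + 4/3)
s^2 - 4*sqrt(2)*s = s*(s - 4*sqrt(2))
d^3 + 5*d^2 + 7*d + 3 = (d + 1)^2*(d + 3)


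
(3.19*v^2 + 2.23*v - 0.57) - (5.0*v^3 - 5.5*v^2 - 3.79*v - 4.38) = -5.0*v^3 + 8.69*v^2 + 6.02*v + 3.81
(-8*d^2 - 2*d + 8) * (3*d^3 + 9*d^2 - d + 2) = -24*d^5 - 78*d^4 + 14*d^3 + 58*d^2 - 12*d + 16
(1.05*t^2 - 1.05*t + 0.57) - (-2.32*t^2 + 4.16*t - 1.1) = 3.37*t^2 - 5.21*t + 1.67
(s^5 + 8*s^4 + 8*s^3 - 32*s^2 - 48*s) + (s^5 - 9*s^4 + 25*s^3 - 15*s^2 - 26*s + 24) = 2*s^5 - s^4 + 33*s^3 - 47*s^2 - 74*s + 24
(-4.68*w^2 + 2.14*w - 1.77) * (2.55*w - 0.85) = -11.934*w^3 + 9.435*w^2 - 6.3325*w + 1.5045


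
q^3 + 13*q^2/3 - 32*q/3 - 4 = (q - 2)*(q + 1/3)*(q + 6)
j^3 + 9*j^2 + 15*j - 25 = (j - 1)*(j + 5)^2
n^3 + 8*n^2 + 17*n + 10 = (n + 1)*(n + 2)*(n + 5)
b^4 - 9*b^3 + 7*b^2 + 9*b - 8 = (b - 8)*(b - 1)^2*(b + 1)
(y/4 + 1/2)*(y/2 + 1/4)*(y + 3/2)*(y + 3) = y^4/8 + 7*y^3/8 + 67*y^2/32 + 63*y/32 + 9/16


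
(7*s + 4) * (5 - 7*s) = -49*s^2 + 7*s + 20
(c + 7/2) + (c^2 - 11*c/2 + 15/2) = c^2 - 9*c/2 + 11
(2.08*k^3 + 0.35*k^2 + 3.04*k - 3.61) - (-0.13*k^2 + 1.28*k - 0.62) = 2.08*k^3 + 0.48*k^2 + 1.76*k - 2.99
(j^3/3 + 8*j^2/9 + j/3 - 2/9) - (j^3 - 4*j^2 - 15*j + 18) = -2*j^3/3 + 44*j^2/9 + 46*j/3 - 164/9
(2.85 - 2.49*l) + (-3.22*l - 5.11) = -5.71*l - 2.26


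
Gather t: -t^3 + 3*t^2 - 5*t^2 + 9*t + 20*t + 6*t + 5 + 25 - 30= -t^3 - 2*t^2 + 35*t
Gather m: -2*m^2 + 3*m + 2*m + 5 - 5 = -2*m^2 + 5*m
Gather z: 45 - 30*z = 45 - 30*z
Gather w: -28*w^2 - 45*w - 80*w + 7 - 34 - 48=-28*w^2 - 125*w - 75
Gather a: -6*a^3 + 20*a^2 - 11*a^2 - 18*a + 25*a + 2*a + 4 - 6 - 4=-6*a^3 + 9*a^2 + 9*a - 6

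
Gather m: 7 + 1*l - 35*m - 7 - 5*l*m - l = m*(-5*l - 35)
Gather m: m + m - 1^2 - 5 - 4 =2*m - 10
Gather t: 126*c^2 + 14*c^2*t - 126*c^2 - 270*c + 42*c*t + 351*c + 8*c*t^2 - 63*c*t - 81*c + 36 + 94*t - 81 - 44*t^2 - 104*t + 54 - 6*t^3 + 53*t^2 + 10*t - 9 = -6*t^3 + t^2*(8*c + 9) + t*(14*c^2 - 21*c)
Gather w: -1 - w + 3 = 2 - w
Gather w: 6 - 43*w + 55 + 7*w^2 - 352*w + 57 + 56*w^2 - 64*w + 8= 63*w^2 - 459*w + 126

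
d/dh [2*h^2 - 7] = 4*h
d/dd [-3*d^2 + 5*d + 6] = 5 - 6*d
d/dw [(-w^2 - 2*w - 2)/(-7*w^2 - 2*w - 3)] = 2*(-6*w^2 - 11*w + 1)/(49*w^4 + 28*w^3 + 46*w^2 + 12*w + 9)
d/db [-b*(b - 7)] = 7 - 2*b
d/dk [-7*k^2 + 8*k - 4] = 8 - 14*k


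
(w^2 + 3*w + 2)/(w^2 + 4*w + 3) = (w + 2)/(w + 3)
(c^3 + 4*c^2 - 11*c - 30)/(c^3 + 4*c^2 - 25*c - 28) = (c^3 + 4*c^2 - 11*c - 30)/(c^3 + 4*c^2 - 25*c - 28)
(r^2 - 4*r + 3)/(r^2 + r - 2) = (r - 3)/(r + 2)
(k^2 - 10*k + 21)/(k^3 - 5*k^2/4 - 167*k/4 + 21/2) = 4*(k - 3)/(4*k^2 + 23*k - 6)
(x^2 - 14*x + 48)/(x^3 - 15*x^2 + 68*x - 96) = (x - 6)/(x^2 - 7*x + 12)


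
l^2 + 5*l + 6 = (l + 2)*(l + 3)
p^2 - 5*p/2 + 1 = (p - 2)*(p - 1/2)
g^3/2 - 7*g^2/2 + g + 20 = (g/2 + 1)*(g - 5)*(g - 4)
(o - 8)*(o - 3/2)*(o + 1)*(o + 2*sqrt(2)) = o^4 - 17*o^3/2 + 2*sqrt(2)*o^3 - 17*sqrt(2)*o^2 + 5*o^2/2 + 5*sqrt(2)*o + 12*o + 24*sqrt(2)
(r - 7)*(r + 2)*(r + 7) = r^3 + 2*r^2 - 49*r - 98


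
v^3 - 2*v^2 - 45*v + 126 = (v - 6)*(v - 3)*(v + 7)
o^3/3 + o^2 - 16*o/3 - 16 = (o/3 + 1)*(o - 4)*(o + 4)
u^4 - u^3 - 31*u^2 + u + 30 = (u - 6)*(u - 1)*(u + 1)*(u + 5)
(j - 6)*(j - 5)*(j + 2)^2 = j^4 - 7*j^3 - 10*j^2 + 76*j + 120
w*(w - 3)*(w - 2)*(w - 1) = w^4 - 6*w^3 + 11*w^2 - 6*w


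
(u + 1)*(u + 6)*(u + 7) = u^3 + 14*u^2 + 55*u + 42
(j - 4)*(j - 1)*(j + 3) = j^3 - 2*j^2 - 11*j + 12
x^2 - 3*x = x*(x - 3)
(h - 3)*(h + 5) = h^2 + 2*h - 15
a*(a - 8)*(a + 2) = a^3 - 6*a^2 - 16*a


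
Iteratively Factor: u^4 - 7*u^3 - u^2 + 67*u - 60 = (u - 1)*(u^3 - 6*u^2 - 7*u + 60) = (u - 4)*(u - 1)*(u^2 - 2*u - 15) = (u - 4)*(u - 1)*(u + 3)*(u - 5)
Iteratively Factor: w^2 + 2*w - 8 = (w + 4)*(w - 2)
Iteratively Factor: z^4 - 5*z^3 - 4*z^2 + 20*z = (z - 5)*(z^3 - 4*z) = (z - 5)*(z + 2)*(z^2 - 2*z) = z*(z - 5)*(z + 2)*(z - 2)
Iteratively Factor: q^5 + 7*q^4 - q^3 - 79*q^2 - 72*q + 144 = (q - 1)*(q^4 + 8*q^3 + 7*q^2 - 72*q - 144) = (q - 1)*(q + 4)*(q^3 + 4*q^2 - 9*q - 36) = (q - 3)*(q - 1)*(q + 4)*(q^2 + 7*q + 12) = (q - 3)*(q - 1)*(q + 4)^2*(q + 3)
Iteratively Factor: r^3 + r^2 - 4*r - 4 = (r - 2)*(r^2 + 3*r + 2) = (r - 2)*(r + 2)*(r + 1)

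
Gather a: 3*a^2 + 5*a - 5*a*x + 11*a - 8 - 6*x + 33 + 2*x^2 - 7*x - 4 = 3*a^2 + a*(16 - 5*x) + 2*x^2 - 13*x + 21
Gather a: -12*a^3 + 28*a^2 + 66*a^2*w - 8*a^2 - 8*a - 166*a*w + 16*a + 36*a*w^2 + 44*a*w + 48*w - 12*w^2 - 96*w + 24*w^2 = -12*a^3 + a^2*(66*w + 20) + a*(36*w^2 - 122*w + 8) + 12*w^2 - 48*w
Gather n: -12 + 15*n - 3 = 15*n - 15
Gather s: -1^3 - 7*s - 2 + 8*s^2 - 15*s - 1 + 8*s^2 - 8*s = 16*s^2 - 30*s - 4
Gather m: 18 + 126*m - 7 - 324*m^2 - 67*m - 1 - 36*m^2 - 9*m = -360*m^2 + 50*m + 10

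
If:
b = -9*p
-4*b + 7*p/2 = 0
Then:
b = 0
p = 0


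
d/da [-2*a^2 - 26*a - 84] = -4*a - 26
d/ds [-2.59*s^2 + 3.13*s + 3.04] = 3.13 - 5.18*s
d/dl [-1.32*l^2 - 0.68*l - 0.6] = -2.64*l - 0.68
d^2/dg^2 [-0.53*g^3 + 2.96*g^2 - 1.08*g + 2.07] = 5.92 - 3.18*g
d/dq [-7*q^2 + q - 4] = 1 - 14*q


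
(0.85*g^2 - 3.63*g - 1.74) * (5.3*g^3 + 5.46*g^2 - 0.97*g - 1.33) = 4.505*g^5 - 14.598*g^4 - 29.8663*g^3 - 7.1098*g^2 + 6.5157*g + 2.3142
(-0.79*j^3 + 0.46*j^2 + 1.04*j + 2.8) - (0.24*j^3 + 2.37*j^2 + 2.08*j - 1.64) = -1.03*j^3 - 1.91*j^2 - 1.04*j + 4.44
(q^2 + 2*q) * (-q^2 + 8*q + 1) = -q^4 + 6*q^3 + 17*q^2 + 2*q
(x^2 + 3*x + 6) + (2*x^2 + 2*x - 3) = 3*x^2 + 5*x + 3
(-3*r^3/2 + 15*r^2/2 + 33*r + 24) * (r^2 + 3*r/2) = -3*r^5/2 + 21*r^4/4 + 177*r^3/4 + 147*r^2/2 + 36*r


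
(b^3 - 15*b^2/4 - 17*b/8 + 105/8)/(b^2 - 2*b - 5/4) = (4*b^2 - 5*b - 21)/(2*(2*b + 1))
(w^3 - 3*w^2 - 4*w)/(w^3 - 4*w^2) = (w + 1)/w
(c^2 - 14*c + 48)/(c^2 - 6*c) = (c - 8)/c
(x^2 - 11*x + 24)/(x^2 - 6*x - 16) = (x - 3)/(x + 2)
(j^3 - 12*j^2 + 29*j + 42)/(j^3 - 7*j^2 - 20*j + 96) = (j^3 - 12*j^2 + 29*j + 42)/(j^3 - 7*j^2 - 20*j + 96)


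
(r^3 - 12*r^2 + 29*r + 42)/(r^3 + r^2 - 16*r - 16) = (r^2 - 13*r + 42)/(r^2 - 16)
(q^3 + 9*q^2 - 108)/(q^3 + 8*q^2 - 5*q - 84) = (q^2 + 12*q + 36)/(q^2 + 11*q + 28)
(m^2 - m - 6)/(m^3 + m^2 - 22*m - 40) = (m - 3)/(m^2 - m - 20)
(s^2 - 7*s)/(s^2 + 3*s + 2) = s*(s - 7)/(s^2 + 3*s + 2)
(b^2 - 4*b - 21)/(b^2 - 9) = (b - 7)/(b - 3)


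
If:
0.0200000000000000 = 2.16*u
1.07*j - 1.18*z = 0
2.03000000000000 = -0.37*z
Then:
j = -6.05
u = 0.01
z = -5.49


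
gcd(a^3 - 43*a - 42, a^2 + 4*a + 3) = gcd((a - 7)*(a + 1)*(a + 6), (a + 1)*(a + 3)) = a + 1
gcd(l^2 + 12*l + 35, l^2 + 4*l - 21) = l + 7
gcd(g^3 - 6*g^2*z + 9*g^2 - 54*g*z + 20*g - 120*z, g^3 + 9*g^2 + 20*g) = g^2 + 9*g + 20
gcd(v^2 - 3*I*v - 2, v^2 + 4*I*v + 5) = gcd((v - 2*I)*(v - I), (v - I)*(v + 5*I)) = v - I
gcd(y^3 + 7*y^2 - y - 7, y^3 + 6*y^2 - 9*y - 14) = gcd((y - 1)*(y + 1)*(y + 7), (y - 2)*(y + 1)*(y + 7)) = y^2 + 8*y + 7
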